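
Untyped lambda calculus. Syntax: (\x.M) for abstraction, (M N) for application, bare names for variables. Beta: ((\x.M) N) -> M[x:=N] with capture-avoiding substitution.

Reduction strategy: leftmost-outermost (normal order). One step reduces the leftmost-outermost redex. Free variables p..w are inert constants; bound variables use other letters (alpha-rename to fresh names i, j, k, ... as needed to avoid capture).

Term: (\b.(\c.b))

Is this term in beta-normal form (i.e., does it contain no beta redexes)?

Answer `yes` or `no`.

Term: (\b.(\c.b))
No beta redexes found.

Answer: yes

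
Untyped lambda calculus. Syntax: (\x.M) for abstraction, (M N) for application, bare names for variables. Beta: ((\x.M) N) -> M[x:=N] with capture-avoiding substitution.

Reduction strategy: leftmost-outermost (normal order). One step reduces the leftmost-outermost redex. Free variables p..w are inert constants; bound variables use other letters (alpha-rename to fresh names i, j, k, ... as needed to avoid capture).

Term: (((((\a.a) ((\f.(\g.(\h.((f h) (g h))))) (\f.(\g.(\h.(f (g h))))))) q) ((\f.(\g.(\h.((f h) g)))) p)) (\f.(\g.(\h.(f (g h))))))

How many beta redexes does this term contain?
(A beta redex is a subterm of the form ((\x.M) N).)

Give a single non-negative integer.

Answer: 3

Derivation:
Term: (((((\a.a) ((\f.(\g.(\h.((f h) (g h))))) (\f.(\g.(\h.(f (g h))))))) q) ((\f.(\g.(\h.((f h) g)))) p)) (\f.(\g.(\h.(f (g h))))))
  Redex: ((\a.a) ((\f.(\g.(\h.((f h) (g h))))) (\f.(\g.(\h.(f (g h)))))))
  Redex: ((\f.(\g.(\h.((f h) (g h))))) (\f.(\g.(\h.(f (g h))))))
  Redex: ((\f.(\g.(\h.((f h) g)))) p)
Total redexes: 3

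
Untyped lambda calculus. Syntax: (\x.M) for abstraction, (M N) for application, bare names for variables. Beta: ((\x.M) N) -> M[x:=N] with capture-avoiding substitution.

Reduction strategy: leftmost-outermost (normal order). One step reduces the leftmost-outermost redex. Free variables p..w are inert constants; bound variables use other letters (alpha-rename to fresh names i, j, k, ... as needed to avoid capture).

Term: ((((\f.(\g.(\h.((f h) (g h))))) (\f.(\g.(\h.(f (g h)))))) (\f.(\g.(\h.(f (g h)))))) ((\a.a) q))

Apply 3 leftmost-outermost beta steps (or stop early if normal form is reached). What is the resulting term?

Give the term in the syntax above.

Step 0: ((((\f.(\g.(\h.((f h) (g h))))) (\f.(\g.(\h.(f (g h)))))) (\f.(\g.(\h.(f (g h)))))) ((\a.a) q))
Step 1: (((\g.(\h.(((\f.(\g.(\h.(f (g h))))) h) (g h)))) (\f.(\g.(\h.(f (g h)))))) ((\a.a) q))
Step 2: ((\h.(((\f.(\g.(\h.(f (g h))))) h) ((\f.(\g.(\h.(f (g h))))) h))) ((\a.a) q))
Step 3: (((\f.(\g.(\h.(f (g h))))) ((\a.a) q)) ((\f.(\g.(\h.(f (g h))))) ((\a.a) q)))

Answer: (((\f.(\g.(\h.(f (g h))))) ((\a.a) q)) ((\f.(\g.(\h.(f (g h))))) ((\a.a) q)))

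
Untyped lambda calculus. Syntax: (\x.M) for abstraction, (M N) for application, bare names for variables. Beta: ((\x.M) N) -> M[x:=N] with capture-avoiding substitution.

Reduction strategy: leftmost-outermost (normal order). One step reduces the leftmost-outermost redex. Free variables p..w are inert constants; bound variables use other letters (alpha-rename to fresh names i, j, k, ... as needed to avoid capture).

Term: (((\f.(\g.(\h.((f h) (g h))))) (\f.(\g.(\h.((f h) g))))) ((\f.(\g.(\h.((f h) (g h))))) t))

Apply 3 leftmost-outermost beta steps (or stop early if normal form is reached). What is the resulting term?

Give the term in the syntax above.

Step 0: (((\f.(\g.(\h.((f h) (g h))))) (\f.(\g.(\h.((f h) g))))) ((\f.(\g.(\h.((f h) (g h))))) t))
Step 1: ((\g.(\h.(((\f.(\g.(\h.((f h) g)))) h) (g h)))) ((\f.(\g.(\h.((f h) (g h))))) t))
Step 2: (\h.(((\f.(\g.(\h.((f h) g)))) h) (((\f.(\g.(\h.((f h) (g h))))) t) h)))
Step 3: (\h.((\g.(\i.((h i) g))) (((\f.(\g.(\h.((f h) (g h))))) t) h)))

Answer: (\h.((\g.(\i.((h i) g))) (((\f.(\g.(\h.((f h) (g h))))) t) h)))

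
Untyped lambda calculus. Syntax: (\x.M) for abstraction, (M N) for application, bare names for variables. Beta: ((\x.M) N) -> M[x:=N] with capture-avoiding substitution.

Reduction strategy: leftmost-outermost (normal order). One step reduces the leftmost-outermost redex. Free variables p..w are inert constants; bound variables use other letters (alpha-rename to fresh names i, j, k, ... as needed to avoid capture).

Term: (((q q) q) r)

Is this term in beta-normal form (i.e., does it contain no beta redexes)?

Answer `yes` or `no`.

Term: (((q q) q) r)
No beta redexes found.

Answer: yes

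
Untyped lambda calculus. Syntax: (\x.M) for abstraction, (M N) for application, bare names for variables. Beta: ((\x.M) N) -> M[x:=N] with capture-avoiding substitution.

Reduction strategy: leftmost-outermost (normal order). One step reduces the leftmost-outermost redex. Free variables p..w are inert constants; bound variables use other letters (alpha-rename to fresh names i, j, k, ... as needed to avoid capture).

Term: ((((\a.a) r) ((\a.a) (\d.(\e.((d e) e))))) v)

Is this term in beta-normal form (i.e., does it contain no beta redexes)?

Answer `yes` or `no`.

Answer: no

Derivation:
Term: ((((\a.a) r) ((\a.a) (\d.(\e.((d e) e))))) v)
Found 2 beta redex(es).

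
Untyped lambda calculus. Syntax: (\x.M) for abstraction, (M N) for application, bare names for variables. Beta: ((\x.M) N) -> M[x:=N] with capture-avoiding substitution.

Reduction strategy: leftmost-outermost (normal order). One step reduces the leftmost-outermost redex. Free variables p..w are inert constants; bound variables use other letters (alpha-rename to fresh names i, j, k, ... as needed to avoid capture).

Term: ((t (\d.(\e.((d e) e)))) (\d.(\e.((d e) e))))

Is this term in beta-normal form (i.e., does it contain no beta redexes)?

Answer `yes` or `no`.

Term: ((t (\d.(\e.((d e) e)))) (\d.(\e.((d e) e))))
No beta redexes found.

Answer: yes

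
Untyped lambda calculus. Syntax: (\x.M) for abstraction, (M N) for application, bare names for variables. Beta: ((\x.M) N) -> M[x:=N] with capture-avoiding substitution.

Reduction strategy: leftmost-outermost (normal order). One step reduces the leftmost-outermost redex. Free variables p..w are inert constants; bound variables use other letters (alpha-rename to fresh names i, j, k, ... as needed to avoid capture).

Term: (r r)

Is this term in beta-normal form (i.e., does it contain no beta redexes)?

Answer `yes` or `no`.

Term: (r r)
No beta redexes found.

Answer: yes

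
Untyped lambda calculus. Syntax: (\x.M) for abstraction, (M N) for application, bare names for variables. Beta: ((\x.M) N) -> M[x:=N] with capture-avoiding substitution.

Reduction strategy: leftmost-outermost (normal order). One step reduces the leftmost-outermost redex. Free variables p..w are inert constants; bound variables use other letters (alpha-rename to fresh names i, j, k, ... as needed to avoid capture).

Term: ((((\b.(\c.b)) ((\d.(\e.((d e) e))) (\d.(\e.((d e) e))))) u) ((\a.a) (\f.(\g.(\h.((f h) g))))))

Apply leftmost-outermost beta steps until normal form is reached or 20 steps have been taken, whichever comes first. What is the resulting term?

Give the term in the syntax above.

Step 0: ((((\b.(\c.b)) ((\d.(\e.((d e) e))) (\d.(\e.((d e) e))))) u) ((\a.a) (\f.(\g.(\h.((f h) g))))))
Step 1: (((\c.((\d.(\e.((d e) e))) (\d.(\e.((d e) e))))) u) ((\a.a) (\f.(\g.(\h.((f h) g))))))
Step 2: (((\d.(\e.((d e) e))) (\d.(\e.((d e) e)))) ((\a.a) (\f.(\g.(\h.((f h) g))))))
Step 3: ((\e.(((\d.(\e.((d e) e))) e) e)) ((\a.a) (\f.(\g.(\h.((f h) g))))))
Step 4: (((\d.(\e.((d e) e))) ((\a.a) (\f.(\g.(\h.((f h) g)))))) ((\a.a) (\f.(\g.(\h.((f h) g))))))
Step 5: ((\e.((((\a.a) (\f.(\g.(\h.((f h) g))))) e) e)) ((\a.a) (\f.(\g.(\h.((f h) g))))))
Step 6: ((((\a.a) (\f.(\g.(\h.((f h) g))))) ((\a.a) (\f.(\g.(\h.((f h) g)))))) ((\a.a) (\f.(\g.(\h.((f h) g))))))
Step 7: (((\f.(\g.(\h.((f h) g)))) ((\a.a) (\f.(\g.(\h.((f h) g)))))) ((\a.a) (\f.(\g.(\h.((f h) g))))))
Step 8: ((\g.(\h.((((\a.a) (\f.(\g.(\h.((f h) g))))) h) g))) ((\a.a) (\f.(\g.(\h.((f h) g))))))
Step 9: (\h.((((\a.a) (\f.(\g.(\h.((f h) g))))) h) ((\a.a) (\f.(\g.(\h.((f h) g)))))))
Step 10: (\h.(((\f.(\g.(\h.((f h) g)))) h) ((\a.a) (\f.(\g.(\h.((f h) g)))))))
Step 11: (\h.((\g.(\i.((h i) g))) ((\a.a) (\f.(\g.(\h.((f h) g)))))))
Step 12: (\h.(\i.((h i) ((\a.a) (\f.(\g.(\h.((f h) g))))))))
Step 13: (\h.(\i.((h i) (\f.(\g.(\h.((f h) g)))))))

Answer: (\h.(\i.((h i) (\f.(\g.(\h.((f h) g)))))))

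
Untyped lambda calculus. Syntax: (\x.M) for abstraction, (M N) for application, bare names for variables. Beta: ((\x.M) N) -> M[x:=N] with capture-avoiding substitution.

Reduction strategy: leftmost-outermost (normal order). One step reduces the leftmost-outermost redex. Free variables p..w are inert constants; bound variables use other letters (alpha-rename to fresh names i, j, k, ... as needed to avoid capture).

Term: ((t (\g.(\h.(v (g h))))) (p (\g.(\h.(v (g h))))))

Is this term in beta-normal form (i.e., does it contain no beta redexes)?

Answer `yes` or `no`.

Term: ((t (\g.(\h.(v (g h))))) (p (\g.(\h.(v (g h))))))
No beta redexes found.

Answer: yes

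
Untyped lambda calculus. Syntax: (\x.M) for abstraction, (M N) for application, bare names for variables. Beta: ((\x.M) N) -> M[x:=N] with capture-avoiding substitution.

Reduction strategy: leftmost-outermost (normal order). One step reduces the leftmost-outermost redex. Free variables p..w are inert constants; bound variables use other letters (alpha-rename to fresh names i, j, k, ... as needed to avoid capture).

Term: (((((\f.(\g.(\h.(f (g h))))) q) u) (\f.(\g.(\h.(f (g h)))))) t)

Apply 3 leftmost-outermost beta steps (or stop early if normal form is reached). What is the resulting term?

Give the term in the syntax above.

Step 0: (((((\f.(\g.(\h.(f (g h))))) q) u) (\f.(\g.(\h.(f (g h)))))) t)
Step 1: ((((\g.(\h.(q (g h)))) u) (\f.(\g.(\h.(f (g h)))))) t)
Step 2: (((\h.(q (u h))) (\f.(\g.(\h.(f (g h)))))) t)
Step 3: ((q (u (\f.(\g.(\h.(f (g h))))))) t)

Answer: ((q (u (\f.(\g.(\h.(f (g h))))))) t)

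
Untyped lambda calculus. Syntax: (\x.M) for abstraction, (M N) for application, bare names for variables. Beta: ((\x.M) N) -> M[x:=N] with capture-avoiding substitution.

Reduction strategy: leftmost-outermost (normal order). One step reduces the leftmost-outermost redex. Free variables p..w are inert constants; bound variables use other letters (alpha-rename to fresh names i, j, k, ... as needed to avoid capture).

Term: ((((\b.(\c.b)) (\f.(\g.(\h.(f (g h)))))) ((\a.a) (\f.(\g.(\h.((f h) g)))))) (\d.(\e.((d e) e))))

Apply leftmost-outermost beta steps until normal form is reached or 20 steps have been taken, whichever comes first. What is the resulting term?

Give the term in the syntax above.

Step 0: ((((\b.(\c.b)) (\f.(\g.(\h.(f (g h)))))) ((\a.a) (\f.(\g.(\h.((f h) g)))))) (\d.(\e.((d e) e))))
Step 1: (((\c.(\f.(\g.(\h.(f (g h)))))) ((\a.a) (\f.(\g.(\h.((f h) g)))))) (\d.(\e.((d e) e))))
Step 2: ((\f.(\g.(\h.(f (g h))))) (\d.(\e.((d e) e))))
Step 3: (\g.(\h.((\d.(\e.((d e) e))) (g h))))
Step 4: (\g.(\h.(\e.(((g h) e) e))))

Answer: (\g.(\h.(\e.(((g h) e) e))))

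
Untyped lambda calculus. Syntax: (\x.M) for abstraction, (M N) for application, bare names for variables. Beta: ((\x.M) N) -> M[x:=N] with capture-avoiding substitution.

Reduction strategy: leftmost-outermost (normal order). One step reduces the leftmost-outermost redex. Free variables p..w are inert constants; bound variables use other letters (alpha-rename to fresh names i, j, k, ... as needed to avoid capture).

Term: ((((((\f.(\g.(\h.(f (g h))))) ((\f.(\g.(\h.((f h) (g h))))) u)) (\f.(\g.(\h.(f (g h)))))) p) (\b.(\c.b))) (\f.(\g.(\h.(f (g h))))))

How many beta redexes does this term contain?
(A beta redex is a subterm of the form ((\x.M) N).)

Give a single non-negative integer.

Term: ((((((\f.(\g.(\h.(f (g h))))) ((\f.(\g.(\h.((f h) (g h))))) u)) (\f.(\g.(\h.(f (g h)))))) p) (\b.(\c.b))) (\f.(\g.(\h.(f (g h))))))
  Redex: ((\f.(\g.(\h.(f (g h))))) ((\f.(\g.(\h.((f h) (g h))))) u))
  Redex: ((\f.(\g.(\h.((f h) (g h))))) u)
Total redexes: 2

Answer: 2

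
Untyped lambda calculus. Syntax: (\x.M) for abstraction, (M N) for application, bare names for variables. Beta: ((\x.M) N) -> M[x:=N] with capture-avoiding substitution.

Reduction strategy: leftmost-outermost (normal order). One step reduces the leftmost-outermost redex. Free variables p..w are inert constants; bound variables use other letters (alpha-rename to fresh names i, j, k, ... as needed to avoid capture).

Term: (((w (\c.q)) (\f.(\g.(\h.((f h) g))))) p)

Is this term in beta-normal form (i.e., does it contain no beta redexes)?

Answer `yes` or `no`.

Term: (((w (\c.q)) (\f.(\g.(\h.((f h) g))))) p)
No beta redexes found.

Answer: yes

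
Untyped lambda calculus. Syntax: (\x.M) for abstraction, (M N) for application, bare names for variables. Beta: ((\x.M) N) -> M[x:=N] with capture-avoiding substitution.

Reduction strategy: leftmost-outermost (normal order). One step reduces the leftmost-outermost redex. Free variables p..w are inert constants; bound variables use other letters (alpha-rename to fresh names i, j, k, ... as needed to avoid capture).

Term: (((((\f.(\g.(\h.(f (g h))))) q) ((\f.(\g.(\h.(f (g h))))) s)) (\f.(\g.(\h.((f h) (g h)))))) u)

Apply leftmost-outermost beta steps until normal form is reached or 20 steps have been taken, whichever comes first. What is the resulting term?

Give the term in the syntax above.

Step 0: (((((\f.(\g.(\h.(f (g h))))) q) ((\f.(\g.(\h.(f (g h))))) s)) (\f.(\g.(\h.((f h) (g h)))))) u)
Step 1: ((((\g.(\h.(q (g h)))) ((\f.(\g.(\h.(f (g h))))) s)) (\f.(\g.(\h.((f h) (g h)))))) u)
Step 2: (((\h.(q (((\f.(\g.(\h.(f (g h))))) s) h))) (\f.(\g.(\h.((f h) (g h)))))) u)
Step 3: ((q (((\f.(\g.(\h.(f (g h))))) s) (\f.(\g.(\h.((f h) (g h))))))) u)
Step 4: ((q ((\g.(\h.(s (g h)))) (\f.(\g.(\h.((f h) (g h))))))) u)
Step 5: ((q (\h.(s ((\f.(\g.(\h.((f h) (g h))))) h)))) u)
Step 6: ((q (\h.(s (\g.(\i.((h i) (g i))))))) u)

Answer: ((q (\h.(s (\g.(\i.((h i) (g i))))))) u)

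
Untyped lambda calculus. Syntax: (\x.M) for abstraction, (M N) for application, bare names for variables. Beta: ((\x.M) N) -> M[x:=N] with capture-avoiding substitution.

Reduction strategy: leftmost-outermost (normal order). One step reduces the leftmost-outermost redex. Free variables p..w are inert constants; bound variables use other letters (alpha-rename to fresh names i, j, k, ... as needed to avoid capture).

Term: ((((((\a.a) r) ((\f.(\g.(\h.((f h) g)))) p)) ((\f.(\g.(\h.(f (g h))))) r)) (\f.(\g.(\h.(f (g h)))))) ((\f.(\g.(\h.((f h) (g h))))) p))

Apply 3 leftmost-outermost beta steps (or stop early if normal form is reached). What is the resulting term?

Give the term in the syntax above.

Step 0: ((((((\a.a) r) ((\f.(\g.(\h.((f h) g)))) p)) ((\f.(\g.(\h.(f (g h))))) r)) (\f.(\g.(\h.(f (g h)))))) ((\f.(\g.(\h.((f h) (g h))))) p))
Step 1: ((((r ((\f.(\g.(\h.((f h) g)))) p)) ((\f.(\g.(\h.(f (g h))))) r)) (\f.(\g.(\h.(f (g h)))))) ((\f.(\g.(\h.((f h) (g h))))) p))
Step 2: ((((r (\g.(\h.((p h) g)))) ((\f.(\g.(\h.(f (g h))))) r)) (\f.(\g.(\h.(f (g h)))))) ((\f.(\g.(\h.((f h) (g h))))) p))
Step 3: ((((r (\g.(\h.((p h) g)))) (\g.(\h.(r (g h))))) (\f.(\g.(\h.(f (g h)))))) ((\f.(\g.(\h.((f h) (g h))))) p))

Answer: ((((r (\g.(\h.((p h) g)))) (\g.(\h.(r (g h))))) (\f.(\g.(\h.(f (g h)))))) ((\f.(\g.(\h.((f h) (g h))))) p))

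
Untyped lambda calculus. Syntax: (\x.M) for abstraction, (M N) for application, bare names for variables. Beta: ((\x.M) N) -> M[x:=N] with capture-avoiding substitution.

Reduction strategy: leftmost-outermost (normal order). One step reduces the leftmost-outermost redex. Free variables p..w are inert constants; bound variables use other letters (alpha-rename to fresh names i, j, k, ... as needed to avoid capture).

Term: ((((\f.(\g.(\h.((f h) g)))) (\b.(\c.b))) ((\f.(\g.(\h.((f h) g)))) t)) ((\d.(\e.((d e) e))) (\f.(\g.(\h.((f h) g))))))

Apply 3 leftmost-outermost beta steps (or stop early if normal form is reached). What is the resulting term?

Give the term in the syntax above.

Step 0: ((((\f.(\g.(\h.((f h) g)))) (\b.(\c.b))) ((\f.(\g.(\h.((f h) g)))) t)) ((\d.(\e.((d e) e))) (\f.(\g.(\h.((f h) g))))))
Step 1: (((\g.(\h.(((\b.(\c.b)) h) g))) ((\f.(\g.(\h.((f h) g)))) t)) ((\d.(\e.((d e) e))) (\f.(\g.(\h.((f h) g))))))
Step 2: ((\h.(((\b.(\c.b)) h) ((\f.(\g.(\h.((f h) g)))) t))) ((\d.(\e.((d e) e))) (\f.(\g.(\h.((f h) g))))))
Step 3: (((\b.(\c.b)) ((\d.(\e.((d e) e))) (\f.(\g.(\h.((f h) g)))))) ((\f.(\g.(\h.((f h) g)))) t))

Answer: (((\b.(\c.b)) ((\d.(\e.((d e) e))) (\f.(\g.(\h.((f h) g)))))) ((\f.(\g.(\h.((f h) g)))) t))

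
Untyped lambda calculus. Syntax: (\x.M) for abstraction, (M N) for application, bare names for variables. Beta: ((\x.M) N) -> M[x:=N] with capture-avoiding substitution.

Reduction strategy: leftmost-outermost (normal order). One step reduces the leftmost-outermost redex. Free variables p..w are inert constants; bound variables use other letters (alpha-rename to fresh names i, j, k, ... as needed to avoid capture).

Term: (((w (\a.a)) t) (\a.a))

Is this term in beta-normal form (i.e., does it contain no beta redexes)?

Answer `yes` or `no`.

Term: (((w (\a.a)) t) (\a.a))
No beta redexes found.

Answer: yes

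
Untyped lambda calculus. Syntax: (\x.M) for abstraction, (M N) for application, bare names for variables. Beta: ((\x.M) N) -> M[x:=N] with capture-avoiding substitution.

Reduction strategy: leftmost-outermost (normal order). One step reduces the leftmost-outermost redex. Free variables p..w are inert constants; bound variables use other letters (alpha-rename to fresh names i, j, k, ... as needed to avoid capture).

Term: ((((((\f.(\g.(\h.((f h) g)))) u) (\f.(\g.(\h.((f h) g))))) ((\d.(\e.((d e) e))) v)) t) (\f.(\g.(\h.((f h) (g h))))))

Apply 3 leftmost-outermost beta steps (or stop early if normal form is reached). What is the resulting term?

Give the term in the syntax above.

Answer: ((((u ((\d.(\e.((d e) e))) v)) (\f.(\g.(\h.((f h) g))))) t) (\f.(\g.(\h.((f h) (g h))))))

Derivation:
Step 0: ((((((\f.(\g.(\h.((f h) g)))) u) (\f.(\g.(\h.((f h) g))))) ((\d.(\e.((d e) e))) v)) t) (\f.(\g.(\h.((f h) (g h))))))
Step 1: (((((\g.(\h.((u h) g))) (\f.(\g.(\h.((f h) g))))) ((\d.(\e.((d e) e))) v)) t) (\f.(\g.(\h.((f h) (g h))))))
Step 2: ((((\h.((u h) (\f.(\g.(\h.((f h) g)))))) ((\d.(\e.((d e) e))) v)) t) (\f.(\g.(\h.((f h) (g h))))))
Step 3: ((((u ((\d.(\e.((d e) e))) v)) (\f.(\g.(\h.((f h) g))))) t) (\f.(\g.(\h.((f h) (g h))))))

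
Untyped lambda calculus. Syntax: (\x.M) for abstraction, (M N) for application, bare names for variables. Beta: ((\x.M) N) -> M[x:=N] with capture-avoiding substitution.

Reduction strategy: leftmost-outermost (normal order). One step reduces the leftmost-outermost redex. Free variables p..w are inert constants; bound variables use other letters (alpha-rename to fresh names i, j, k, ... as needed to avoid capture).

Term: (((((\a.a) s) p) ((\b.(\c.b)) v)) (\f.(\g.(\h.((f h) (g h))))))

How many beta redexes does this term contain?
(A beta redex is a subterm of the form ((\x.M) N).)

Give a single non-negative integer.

Answer: 2

Derivation:
Term: (((((\a.a) s) p) ((\b.(\c.b)) v)) (\f.(\g.(\h.((f h) (g h))))))
  Redex: ((\a.a) s)
  Redex: ((\b.(\c.b)) v)
Total redexes: 2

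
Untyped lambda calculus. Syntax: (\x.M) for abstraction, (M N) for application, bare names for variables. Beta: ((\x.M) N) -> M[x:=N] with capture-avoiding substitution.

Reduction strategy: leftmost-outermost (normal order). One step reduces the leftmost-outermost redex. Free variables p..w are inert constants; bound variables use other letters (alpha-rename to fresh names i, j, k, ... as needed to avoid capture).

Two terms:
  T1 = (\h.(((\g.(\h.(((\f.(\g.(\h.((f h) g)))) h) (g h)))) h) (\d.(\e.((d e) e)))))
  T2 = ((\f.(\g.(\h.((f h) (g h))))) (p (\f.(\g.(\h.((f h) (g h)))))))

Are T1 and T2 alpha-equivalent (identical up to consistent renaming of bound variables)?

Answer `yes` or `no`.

Term 1: (\h.(((\g.(\h.(((\f.(\g.(\h.((f h) g)))) h) (g h)))) h) (\d.(\e.((d e) e)))))
Term 2: ((\f.(\g.(\h.((f h) (g h))))) (p (\f.(\g.(\h.((f h) (g h)))))))
Alpha-equivalence: compare structure up to binder renaming.
Result: False

Answer: no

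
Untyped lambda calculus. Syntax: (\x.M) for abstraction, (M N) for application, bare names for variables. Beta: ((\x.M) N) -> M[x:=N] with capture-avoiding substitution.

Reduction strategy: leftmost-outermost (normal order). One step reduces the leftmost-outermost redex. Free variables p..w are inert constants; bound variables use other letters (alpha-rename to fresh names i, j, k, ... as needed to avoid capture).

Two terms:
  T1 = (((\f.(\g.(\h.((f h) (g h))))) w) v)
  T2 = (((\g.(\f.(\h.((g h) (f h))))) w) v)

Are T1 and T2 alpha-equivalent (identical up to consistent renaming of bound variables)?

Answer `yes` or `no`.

Term 1: (((\f.(\g.(\h.((f h) (g h))))) w) v)
Term 2: (((\g.(\f.(\h.((g h) (f h))))) w) v)
Alpha-equivalence: compare structure up to binder renaming.
Result: True

Answer: yes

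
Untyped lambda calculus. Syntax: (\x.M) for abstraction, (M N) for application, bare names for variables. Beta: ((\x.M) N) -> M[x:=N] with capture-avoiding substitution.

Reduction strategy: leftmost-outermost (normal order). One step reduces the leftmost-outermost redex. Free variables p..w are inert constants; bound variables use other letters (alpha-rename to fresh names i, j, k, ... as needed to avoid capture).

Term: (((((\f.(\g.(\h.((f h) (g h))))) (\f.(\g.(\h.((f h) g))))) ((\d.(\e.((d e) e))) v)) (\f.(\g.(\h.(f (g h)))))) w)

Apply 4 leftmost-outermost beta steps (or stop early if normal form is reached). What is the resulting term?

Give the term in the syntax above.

Step 0: (((((\f.(\g.(\h.((f h) (g h))))) (\f.(\g.(\h.((f h) g))))) ((\d.(\e.((d e) e))) v)) (\f.(\g.(\h.(f (g h)))))) w)
Step 1: ((((\g.(\h.(((\f.(\g.(\h.((f h) g)))) h) (g h)))) ((\d.(\e.((d e) e))) v)) (\f.(\g.(\h.(f (g h)))))) w)
Step 2: (((\h.(((\f.(\g.(\h.((f h) g)))) h) (((\d.(\e.((d e) e))) v) h))) (\f.(\g.(\h.(f (g h)))))) w)
Step 3: ((((\f.(\g.(\h.((f h) g)))) (\f.(\g.(\h.(f (g h)))))) (((\d.(\e.((d e) e))) v) (\f.(\g.(\h.(f (g h))))))) w)
Step 4: (((\g.(\h.(((\f.(\g.(\h.(f (g h))))) h) g))) (((\d.(\e.((d e) e))) v) (\f.(\g.(\h.(f (g h))))))) w)

Answer: (((\g.(\h.(((\f.(\g.(\h.(f (g h))))) h) g))) (((\d.(\e.((d e) e))) v) (\f.(\g.(\h.(f (g h))))))) w)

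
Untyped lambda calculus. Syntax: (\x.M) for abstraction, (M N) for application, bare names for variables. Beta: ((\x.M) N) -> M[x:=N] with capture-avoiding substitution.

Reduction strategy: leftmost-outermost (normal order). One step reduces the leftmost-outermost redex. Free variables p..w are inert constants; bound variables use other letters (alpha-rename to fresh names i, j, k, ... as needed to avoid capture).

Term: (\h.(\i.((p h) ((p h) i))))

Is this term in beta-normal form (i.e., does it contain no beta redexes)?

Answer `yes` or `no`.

Answer: yes

Derivation:
Term: (\h.(\i.((p h) ((p h) i))))
No beta redexes found.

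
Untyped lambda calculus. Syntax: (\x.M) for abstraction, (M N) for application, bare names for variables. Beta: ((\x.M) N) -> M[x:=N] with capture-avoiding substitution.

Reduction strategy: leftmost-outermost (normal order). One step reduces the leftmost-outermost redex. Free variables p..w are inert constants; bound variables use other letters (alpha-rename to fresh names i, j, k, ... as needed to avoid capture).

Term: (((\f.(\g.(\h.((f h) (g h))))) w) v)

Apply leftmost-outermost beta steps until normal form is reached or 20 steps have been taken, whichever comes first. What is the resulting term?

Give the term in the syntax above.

Step 0: (((\f.(\g.(\h.((f h) (g h))))) w) v)
Step 1: ((\g.(\h.((w h) (g h)))) v)
Step 2: (\h.((w h) (v h)))

Answer: (\h.((w h) (v h)))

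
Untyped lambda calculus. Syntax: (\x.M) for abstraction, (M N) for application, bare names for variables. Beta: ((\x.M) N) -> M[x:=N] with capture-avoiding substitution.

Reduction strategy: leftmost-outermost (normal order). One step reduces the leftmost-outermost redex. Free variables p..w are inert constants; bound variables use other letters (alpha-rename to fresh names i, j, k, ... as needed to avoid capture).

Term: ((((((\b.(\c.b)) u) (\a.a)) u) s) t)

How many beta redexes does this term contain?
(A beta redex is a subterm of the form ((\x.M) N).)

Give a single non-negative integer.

Answer: 1

Derivation:
Term: ((((((\b.(\c.b)) u) (\a.a)) u) s) t)
  Redex: ((\b.(\c.b)) u)
Total redexes: 1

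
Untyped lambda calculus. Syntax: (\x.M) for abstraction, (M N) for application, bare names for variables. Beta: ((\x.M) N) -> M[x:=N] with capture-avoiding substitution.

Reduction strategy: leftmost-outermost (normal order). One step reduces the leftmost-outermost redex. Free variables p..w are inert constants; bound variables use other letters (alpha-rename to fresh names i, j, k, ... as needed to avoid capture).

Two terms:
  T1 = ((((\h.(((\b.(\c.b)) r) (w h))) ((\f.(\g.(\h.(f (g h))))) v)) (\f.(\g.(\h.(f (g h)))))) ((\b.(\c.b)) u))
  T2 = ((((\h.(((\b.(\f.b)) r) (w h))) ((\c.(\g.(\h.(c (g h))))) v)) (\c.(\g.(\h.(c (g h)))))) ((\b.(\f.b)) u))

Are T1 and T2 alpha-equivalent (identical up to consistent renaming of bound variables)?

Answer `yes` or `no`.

Answer: yes

Derivation:
Term 1: ((((\h.(((\b.(\c.b)) r) (w h))) ((\f.(\g.(\h.(f (g h))))) v)) (\f.(\g.(\h.(f (g h)))))) ((\b.(\c.b)) u))
Term 2: ((((\h.(((\b.(\f.b)) r) (w h))) ((\c.(\g.(\h.(c (g h))))) v)) (\c.(\g.(\h.(c (g h)))))) ((\b.(\f.b)) u))
Alpha-equivalence: compare structure up to binder renaming.
Result: True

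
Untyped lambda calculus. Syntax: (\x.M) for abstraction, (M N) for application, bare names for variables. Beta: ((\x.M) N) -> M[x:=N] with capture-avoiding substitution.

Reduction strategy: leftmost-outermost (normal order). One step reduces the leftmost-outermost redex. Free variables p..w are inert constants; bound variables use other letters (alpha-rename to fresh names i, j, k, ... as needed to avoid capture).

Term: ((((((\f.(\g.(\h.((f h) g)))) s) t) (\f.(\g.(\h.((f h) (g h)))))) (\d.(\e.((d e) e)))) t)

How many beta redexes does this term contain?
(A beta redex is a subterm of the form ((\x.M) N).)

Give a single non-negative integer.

Answer: 1

Derivation:
Term: ((((((\f.(\g.(\h.((f h) g)))) s) t) (\f.(\g.(\h.((f h) (g h)))))) (\d.(\e.((d e) e)))) t)
  Redex: ((\f.(\g.(\h.((f h) g)))) s)
Total redexes: 1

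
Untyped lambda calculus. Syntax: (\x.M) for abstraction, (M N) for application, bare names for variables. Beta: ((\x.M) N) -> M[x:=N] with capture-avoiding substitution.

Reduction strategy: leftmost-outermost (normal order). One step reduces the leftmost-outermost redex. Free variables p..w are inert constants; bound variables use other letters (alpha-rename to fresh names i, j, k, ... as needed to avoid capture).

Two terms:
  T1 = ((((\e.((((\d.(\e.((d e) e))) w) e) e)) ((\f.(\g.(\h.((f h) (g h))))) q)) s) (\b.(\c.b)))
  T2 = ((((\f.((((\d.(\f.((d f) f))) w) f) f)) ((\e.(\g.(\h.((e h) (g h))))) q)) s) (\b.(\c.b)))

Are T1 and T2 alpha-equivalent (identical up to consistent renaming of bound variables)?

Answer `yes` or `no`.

Answer: yes

Derivation:
Term 1: ((((\e.((((\d.(\e.((d e) e))) w) e) e)) ((\f.(\g.(\h.((f h) (g h))))) q)) s) (\b.(\c.b)))
Term 2: ((((\f.((((\d.(\f.((d f) f))) w) f) f)) ((\e.(\g.(\h.((e h) (g h))))) q)) s) (\b.(\c.b)))
Alpha-equivalence: compare structure up to binder renaming.
Result: True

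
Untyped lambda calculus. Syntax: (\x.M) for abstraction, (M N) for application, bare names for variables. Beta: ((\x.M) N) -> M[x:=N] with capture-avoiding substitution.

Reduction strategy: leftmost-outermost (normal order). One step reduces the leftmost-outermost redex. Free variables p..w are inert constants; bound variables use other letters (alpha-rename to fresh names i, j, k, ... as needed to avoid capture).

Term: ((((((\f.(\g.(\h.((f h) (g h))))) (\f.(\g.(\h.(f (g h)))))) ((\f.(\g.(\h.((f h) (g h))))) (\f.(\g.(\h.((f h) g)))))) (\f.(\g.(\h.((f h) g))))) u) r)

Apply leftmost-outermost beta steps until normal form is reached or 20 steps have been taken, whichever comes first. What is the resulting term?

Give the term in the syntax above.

Answer: (\h.(((u h) (\g.(\h.((u h) g)))) r))

Derivation:
Step 0: ((((((\f.(\g.(\h.((f h) (g h))))) (\f.(\g.(\h.(f (g h)))))) ((\f.(\g.(\h.((f h) (g h))))) (\f.(\g.(\h.((f h) g)))))) (\f.(\g.(\h.((f h) g))))) u) r)
Step 1: (((((\g.(\h.(((\f.(\g.(\h.(f (g h))))) h) (g h)))) ((\f.(\g.(\h.((f h) (g h))))) (\f.(\g.(\h.((f h) g)))))) (\f.(\g.(\h.((f h) g))))) u) r)
Step 2: ((((\h.(((\f.(\g.(\h.(f (g h))))) h) (((\f.(\g.(\h.((f h) (g h))))) (\f.(\g.(\h.((f h) g))))) h))) (\f.(\g.(\h.((f h) g))))) u) r)
Step 3: (((((\f.(\g.(\h.(f (g h))))) (\f.(\g.(\h.((f h) g))))) (((\f.(\g.(\h.((f h) (g h))))) (\f.(\g.(\h.((f h) g))))) (\f.(\g.(\h.((f h) g)))))) u) r)
Step 4: ((((\g.(\h.((\f.(\g.(\h.((f h) g)))) (g h)))) (((\f.(\g.(\h.((f h) (g h))))) (\f.(\g.(\h.((f h) g))))) (\f.(\g.(\h.((f h) g)))))) u) r)
Step 5: (((\h.((\f.(\g.(\h.((f h) g)))) ((((\f.(\g.(\h.((f h) (g h))))) (\f.(\g.(\h.((f h) g))))) (\f.(\g.(\h.((f h) g))))) h))) u) r)
Step 6: (((\f.(\g.(\h.((f h) g)))) ((((\f.(\g.(\h.((f h) (g h))))) (\f.(\g.(\h.((f h) g))))) (\f.(\g.(\h.((f h) g))))) u)) r)
Step 7: ((\g.(\h.((((((\f.(\g.(\h.((f h) (g h))))) (\f.(\g.(\h.((f h) g))))) (\f.(\g.(\h.((f h) g))))) u) h) g))) r)
Step 8: (\h.((((((\f.(\g.(\h.((f h) (g h))))) (\f.(\g.(\h.((f h) g))))) (\f.(\g.(\h.((f h) g))))) u) h) r))
Step 9: (\h.(((((\g.(\h.(((\f.(\g.(\h.((f h) g)))) h) (g h)))) (\f.(\g.(\h.((f h) g))))) u) h) r))
Step 10: (\h.((((\h.(((\f.(\g.(\h.((f h) g)))) h) ((\f.(\g.(\h.((f h) g)))) h))) u) h) r))
Step 11: (\h.(((((\f.(\g.(\h.((f h) g)))) u) ((\f.(\g.(\h.((f h) g)))) u)) h) r))
Step 12: (\h.((((\g.(\h.((u h) g))) ((\f.(\g.(\h.((f h) g)))) u)) h) r))
Step 13: (\h.(((\h.((u h) ((\f.(\g.(\h.((f h) g)))) u))) h) r))
Step 14: (\h.(((u h) ((\f.(\g.(\h.((f h) g)))) u)) r))
Step 15: (\h.(((u h) (\g.(\h.((u h) g)))) r))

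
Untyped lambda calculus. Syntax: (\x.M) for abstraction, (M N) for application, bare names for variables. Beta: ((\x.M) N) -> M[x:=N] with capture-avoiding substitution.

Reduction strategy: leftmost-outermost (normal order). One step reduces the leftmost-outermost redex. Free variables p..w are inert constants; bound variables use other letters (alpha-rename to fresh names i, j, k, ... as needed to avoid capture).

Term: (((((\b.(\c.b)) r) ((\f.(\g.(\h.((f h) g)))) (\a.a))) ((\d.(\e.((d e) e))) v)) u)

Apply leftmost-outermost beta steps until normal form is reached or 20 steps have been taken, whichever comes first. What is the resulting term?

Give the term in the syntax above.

Step 0: (((((\b.(\c.b)) r) ((\f.(\g.(\h.((f h) g)))) (\a.a))) ((\d.(\e.((d e) e))) v)) u)
Step 1: ((((\c.r) ((\f.(\g.(\h.((f h) g)))) (\a.a))) ((\d.(\e.((d e) e))) v)) u)
Step 2: ((r ((\d.(\e.((d e) e))) v)) u)
Step 3: ((r (\e.((v e) e))) u)

Answer: ((r (\e.((v e) e))) u)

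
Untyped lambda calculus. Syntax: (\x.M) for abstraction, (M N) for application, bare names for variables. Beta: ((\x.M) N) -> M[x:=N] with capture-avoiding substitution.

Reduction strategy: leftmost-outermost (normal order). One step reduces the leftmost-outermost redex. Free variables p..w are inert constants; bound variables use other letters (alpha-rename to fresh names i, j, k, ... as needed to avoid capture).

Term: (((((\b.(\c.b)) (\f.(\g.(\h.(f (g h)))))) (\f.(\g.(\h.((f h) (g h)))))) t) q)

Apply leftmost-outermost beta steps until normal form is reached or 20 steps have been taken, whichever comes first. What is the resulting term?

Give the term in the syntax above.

Answer: (\h.(t (q h)))

Derivation:
Step 0: (((((\b.(\c.b)) (\f.(\g.(\h.(f (g h)))))) (\f.(\g.(\h.((f h) (g h)))))) t) q)
Step 1: ((((\c.(\f.(\g.(\h.(f (g h)))))) (\f.(\g.(\h.((f h) (g h)))))) t) q)
Step 2: (((\f.(\g.(\h.(f (g h))))) t) q)
Step 3: ((\g.(\h.(t (g h)))) q)
Step 4: (\h.(t (q h)))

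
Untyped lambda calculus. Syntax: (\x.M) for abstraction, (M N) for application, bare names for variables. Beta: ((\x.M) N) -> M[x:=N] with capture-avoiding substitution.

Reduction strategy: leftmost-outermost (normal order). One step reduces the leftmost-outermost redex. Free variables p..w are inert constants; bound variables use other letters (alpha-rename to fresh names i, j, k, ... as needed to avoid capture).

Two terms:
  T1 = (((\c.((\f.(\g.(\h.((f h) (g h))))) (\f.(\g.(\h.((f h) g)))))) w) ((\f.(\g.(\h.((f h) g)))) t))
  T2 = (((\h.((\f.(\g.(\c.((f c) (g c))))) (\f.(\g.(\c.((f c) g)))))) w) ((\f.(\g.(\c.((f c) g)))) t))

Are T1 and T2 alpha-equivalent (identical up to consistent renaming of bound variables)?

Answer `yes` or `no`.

Answer: yes

Derivation:
Term 1: (((\c.((\f.(\g.(\h.((f h) (g h))))) (\f.(\g.(\h.((f h) g)))))) w) ((\f.(\g.(\h.((f h) g)))) t))
Term 2: (((\h.((\f.(\g.(\c.((f c) (g c))))) (\f.(\g.(\c.((f c) g)))))) w) ((\f.(\g.(\c.((f c) g)))) t))
Alpha-equivalence: compare structure up to binder renaming.
Result: True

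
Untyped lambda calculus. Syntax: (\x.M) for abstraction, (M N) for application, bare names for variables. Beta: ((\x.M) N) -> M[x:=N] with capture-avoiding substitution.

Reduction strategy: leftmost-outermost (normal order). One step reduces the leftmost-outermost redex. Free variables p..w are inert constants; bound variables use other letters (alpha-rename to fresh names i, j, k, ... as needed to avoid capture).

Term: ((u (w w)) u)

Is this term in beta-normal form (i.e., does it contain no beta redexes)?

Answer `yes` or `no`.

Term: ((u (w w)) u)
No beta redexes found.

Answer: yes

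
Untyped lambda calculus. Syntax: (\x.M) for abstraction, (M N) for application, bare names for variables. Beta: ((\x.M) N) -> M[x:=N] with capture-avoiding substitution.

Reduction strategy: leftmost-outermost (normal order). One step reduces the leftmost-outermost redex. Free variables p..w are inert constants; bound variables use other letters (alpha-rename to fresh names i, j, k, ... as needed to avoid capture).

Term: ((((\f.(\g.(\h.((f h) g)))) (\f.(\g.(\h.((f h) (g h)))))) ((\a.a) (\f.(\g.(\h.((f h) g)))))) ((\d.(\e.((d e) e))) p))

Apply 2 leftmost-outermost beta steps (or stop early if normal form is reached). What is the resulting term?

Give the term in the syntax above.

Answer: ((\h.(((\f.(\g.(\h.((f h) (g h))))) h) ((\a.a) (\f.(\g.(\h.((f h) g))))))) ((\d.(\e.((d e) e))) p))

Derivation:
Step 0: ((((\f.(\g.(\h.((f h) g)))) (\f.(\g.(\h.((f h) (g h)))))) ((\a.a) (\f.(\g.(\h.((f h) g)))))) ((\d.(\e.((d e) e))) p))
Step 1: (((\g.(\h.(((\f.(\g.(\h.((f h) (g h))))) h) g))) ((\a.a) (\f.(\g.(\h.((f h) g)))))) ((\d.(\e.((d e) e))) p))
Step 2: ((\h.(((\f.(\g.(\h.((f h) (g h))))) h) ((\a.a) (\f.(\g.(\h.((f h) g))))))) ((\d.(\e.((d e) e))) p))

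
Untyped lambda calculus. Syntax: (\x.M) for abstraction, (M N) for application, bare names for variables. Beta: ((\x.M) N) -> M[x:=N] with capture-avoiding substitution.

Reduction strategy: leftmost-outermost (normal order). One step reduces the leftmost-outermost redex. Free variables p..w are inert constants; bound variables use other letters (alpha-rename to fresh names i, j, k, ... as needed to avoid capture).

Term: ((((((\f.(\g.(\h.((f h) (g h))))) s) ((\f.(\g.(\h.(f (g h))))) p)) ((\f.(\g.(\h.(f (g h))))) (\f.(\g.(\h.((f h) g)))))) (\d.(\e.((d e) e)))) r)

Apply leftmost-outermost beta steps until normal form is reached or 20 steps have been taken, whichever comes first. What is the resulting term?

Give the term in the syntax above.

Step 0: ((((((\f.(\g.(\h.((f h) (g h))))) s) ((\f.(\g.(\h.(f (g h))))) p)) ((\f.(\g.(\h.(f (g h))))) (\f.(\g.(\h.((f h) g)))))) (\d.(\e.((d e) e)))) r)
Step 1: (((((\g.(\h.((s h) (g h)))) ((\f.(\g.(\h.(f (g h))))) p)) ((\f.(\g.(\h.(f (g h))))) (\f.(\g.(\h.((f h) g)))))) (\d.(\e.((d e) e)))) r)
Step 2: ((((\h.((s h) (((\f.(\g.(\h.(f (g h))))) p) h))) ((\f.(\g.(\h.(f (g h))))) (\f.(\g.(\h.((f h) g)))))) (\d.(\e.((d e) e)))) r)
Step 3: ((((s ((\f.(\g.(\h.(f (g h))))) (\f.(\g.(\h.((f h) g)))))) (((\f.(\g.(\h.(f (g h))))) p) ((\f.(\g.(\h.(f (g h))))) (\f.(\g.(\h.((f h) g))))))) (\d.(\e.((d e) e)))) r)
Step 4: ((((s (\g.(\h.((\f.(\g.(\h.((f h) g)))) (g h))))) (((\f.(\g.(\h.(f (g h))))) p) ((\f.(\g.(\h.(f (g h))))) (\f.(\g.(\h.((f h) g))))))) (\d.(\e.((d e) e)))) r)
Step 5: ((((s (\g.(\h.(\i.(\j.(((g h) j) i)))))) (((\f.(\g.(\h.(f (g h))))) p) ((\f.(\g.(\h.(f (g h))))) (\f.(\g.(\h.((f h) g))))))) (\d.(\e.((d e) e)))) r)
Step 6: ((((s (\g.(\h.(\i.(\j.(((g h) j) i)))))) ((\g.(\h.(p (g h)))) ((\f.(\g.(\h.(f (g h))))) (\f.(\g.(\h.((f h) g))))))) (\d.(\e.((d e) e)))) r)
Step 7: ((((s (\g.(\h.(\i.(\j.(((g h) j) i)))))) (\h.(p (((\f.(\g.(\h.(f (g h))))) (\f.(\g.(\h.((f h) g))))) h)))) (\d.(\e.((d e) e)))) r)
Step 8: ((((s (\g.(\h.(\i.(\j.(((g h) j) i)))))) (\h.(p ((\g.(\h.((\f.(\g.(\h.((f h) g)))) (g h)))) h)))) (\d.(\e.((d e) e)))) r)
Step 9: ((((s (\g.(\h.(\i.(\j.(((g h) j) i)))))) (\h.(p (\i.((\f.(\g.(\h.((f h) g)))) (h i)))))) (\d.(\e.((d e) e)))) r)
Step 10: ((((s (\g.(\h.(\i.(\j.(((g h) j) i)))))) (\h.(p (\i.(\g.(\j.(((h i) j) g))))))) (\d.(\e.((d e) e)))) r)

Answer: ((((s (\g.(\h.(\i.(\j.(((g h) j) i)))))) (\h.(p (\i.(\g.(\j.(((h i) j) g))))))) (\d.(\e.((d e) e)))) r)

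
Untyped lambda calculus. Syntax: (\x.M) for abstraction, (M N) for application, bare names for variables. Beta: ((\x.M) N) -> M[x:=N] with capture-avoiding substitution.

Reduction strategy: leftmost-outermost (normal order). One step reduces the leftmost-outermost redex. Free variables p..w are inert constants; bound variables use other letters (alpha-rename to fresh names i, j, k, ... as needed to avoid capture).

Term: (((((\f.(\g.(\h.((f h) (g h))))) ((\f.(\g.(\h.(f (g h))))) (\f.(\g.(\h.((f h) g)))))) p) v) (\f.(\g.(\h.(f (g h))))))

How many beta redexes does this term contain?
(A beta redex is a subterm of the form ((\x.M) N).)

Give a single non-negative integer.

Answer: 2

Derivation:
Term: (((((\f.(\g.(\h.((f h) (g h))))) ((\f.(\g.(\h.(f (g h))))) (\f.(\g.(\h.((f h) g)))))) p) v) (\f.(\g.(\h.(f (g h))))))
  Redex: ((\f.(\g.(\h.((f h) (g h))))) ((\f.(\g.(\h.(f (g h))))) (\f.(\g.(\h.((f h) g))))))
  Redex: ((\f.(\g.(\h.(f (g h))))) (\f.(\g.(\h.((f h) g)))))
Total redexes: 2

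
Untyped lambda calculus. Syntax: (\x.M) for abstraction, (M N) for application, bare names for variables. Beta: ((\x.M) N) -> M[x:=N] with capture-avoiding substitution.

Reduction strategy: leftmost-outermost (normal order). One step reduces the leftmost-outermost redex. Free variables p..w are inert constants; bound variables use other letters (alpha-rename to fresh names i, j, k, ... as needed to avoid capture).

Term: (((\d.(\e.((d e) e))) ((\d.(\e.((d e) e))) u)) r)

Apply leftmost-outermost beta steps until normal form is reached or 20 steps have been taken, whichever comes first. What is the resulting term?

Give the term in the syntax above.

Step 0: (((\d.(\e.((d e) e))) ((\d.(\e.((d e) e))) u)) r)
Step 1: ((\e.((((\d.(\e.((d e) e))) u) e) e)) r)
Step 2: ((((\d.(\e.((d e) e))) u) r) r)
Step 3: (((\e.((u e) e)) r) r)
Step 4: (((u r) r) r)

Answer: (((u r) r) r)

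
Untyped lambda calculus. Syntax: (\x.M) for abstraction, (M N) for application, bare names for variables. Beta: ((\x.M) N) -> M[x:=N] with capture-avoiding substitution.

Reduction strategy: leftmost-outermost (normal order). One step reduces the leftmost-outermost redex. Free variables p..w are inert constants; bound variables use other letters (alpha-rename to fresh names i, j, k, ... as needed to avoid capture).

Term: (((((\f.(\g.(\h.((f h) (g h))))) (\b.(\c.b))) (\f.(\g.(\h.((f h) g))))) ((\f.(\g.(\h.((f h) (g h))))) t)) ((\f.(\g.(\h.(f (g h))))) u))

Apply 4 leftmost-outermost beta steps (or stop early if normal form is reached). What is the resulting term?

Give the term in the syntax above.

Step 0: (((((\f.(\g.(\h.((f h) (g h))))) (\b.(\c.b))) (\f.(\g.(\h.((f h) g))))) ((\f.(\g.(\h.((f h) (g h))))) t)) ((\f.(\g.(\h.(f (g h))))) u))
Step 1: ((((\g.(\h.(((\b.(\c.b)) h) (g h)))) (\f.(\g.(\h.((f h) g))))) ((\f.(\g.(\h.((f h) (g h))))) t)) ((\f.(\g.(\h.(f (g h))))) u))
Step 2: (((\h.(((\b.(\c.b)) h) ((\f.(\g.(\h.((f h) g)))) h))) ((\f.(\g.(\h.((f h) (g h))))) t)) ((\f.(\g.(\h.(f (g h))))) u))
Step 3: ((((\b.(\c.b)) ((\f.(\g.(\h.((f h) (g h))))) t)) ((\f.(\g.(\h.((f h) g)))) ((\f.(\g.(\h.((f h) (g h))))) t))) ((\f.(\g.(\h.(f (g h))))) u))
Step 4: (((\c.((\f.(\g.(\h.((f h) (g h))))) t)) ((\f.(\g.(\h.((f h) g)))) ((\f.(\g.(\h.((f h) (g h))))) t))) ((\f.(\g.(\h.(f (g h))))) u))

Answer: (((\c.((\f.(\g.(\h.((f h) (g h))))) t)) ((\f.(\g.(\h.((f h) g)))) ((\f.(\g.(\h.((f h) (g h))))) t))) ((\f.(\g.(\h.(f (g h))))) u))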